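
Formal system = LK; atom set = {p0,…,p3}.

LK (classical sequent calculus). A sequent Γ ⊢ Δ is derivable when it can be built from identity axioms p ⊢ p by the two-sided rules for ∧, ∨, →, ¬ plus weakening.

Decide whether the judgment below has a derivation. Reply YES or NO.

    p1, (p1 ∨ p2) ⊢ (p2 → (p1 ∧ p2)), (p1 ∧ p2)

Derivation trace:
[∨L] p1, (p1 ∨ p2) ⊢ (p2 → (p1 ∧ p2)), (p1 ∧ p2)
  [→R] p1 ⊢ (p2 → (p1 ∧ p2))
    [∧R] p1, p2 ⊢ (p1 ∧ p2)
      [Ax] p1 ⊢ p1
      [Ax] p2 ⊢ p2
  [∧R] p1, p2 ⊢ (p1 ∧ p2)
    [Ax] p1 ⊢ p1
    [Ax] p2 ⊢ p2

Result: YES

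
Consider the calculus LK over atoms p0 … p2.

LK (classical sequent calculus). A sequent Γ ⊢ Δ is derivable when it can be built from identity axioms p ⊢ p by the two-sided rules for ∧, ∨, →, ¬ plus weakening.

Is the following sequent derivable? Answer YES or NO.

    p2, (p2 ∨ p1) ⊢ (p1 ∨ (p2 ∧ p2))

Proof tree:
[∨R] p2, (p2 ∨ p1) ⊢ (p1 ∨ (p2 ∧ p2))
  [∧R] p2, (p2 ∨ p1) ⊢ p1, (p2 ∧ p2)
    [Ax] p2 ⊢ p2
    [∨L] (p2 ∨ p1) ⊢ p1, p2
      [Ax] p2 ⊢ p2
      [Ax] p1 ⊢ p1

Result: YES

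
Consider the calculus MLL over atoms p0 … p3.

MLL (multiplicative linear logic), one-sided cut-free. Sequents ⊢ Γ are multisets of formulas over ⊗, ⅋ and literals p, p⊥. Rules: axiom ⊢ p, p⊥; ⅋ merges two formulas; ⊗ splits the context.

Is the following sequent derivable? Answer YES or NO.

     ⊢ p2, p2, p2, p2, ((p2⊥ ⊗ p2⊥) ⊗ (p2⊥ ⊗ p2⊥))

Derivation trace:
[⊗]  ⊢ p2, p2, p2, p2, ((p2⊥ ⊗ p2⊥) ⊗ (p2⊥ ⊗ p2⊥))
  [⊗]  ⊢ p2, p2, (p2⊥ ⊗ p2⊥)
    [Ax]  ⊢ p2, p2⊥
    [Ax]  ⊢ p2, p2⊥
  [⊗]  ⊢ p2, p2, (p2⊥ ⊗ p2⊥)
    [Ax]  ⊢ p2, p2⊥
    [Ax]  ⊢ p2, p2⊥

Result: YES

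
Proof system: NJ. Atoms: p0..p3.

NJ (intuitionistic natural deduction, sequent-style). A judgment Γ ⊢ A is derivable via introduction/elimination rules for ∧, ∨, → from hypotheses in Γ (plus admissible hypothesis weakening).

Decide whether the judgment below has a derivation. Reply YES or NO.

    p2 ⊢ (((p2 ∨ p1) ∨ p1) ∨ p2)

Derivation trace:
[∨I₁] p2 ⊢ (((p2 ∨ p1) ∨ p1) ∨ p2)
  [∨I₁] p2 ⊢ ((p2 ∨ p1) ∨ p1)
    [∨I₁] p2 ⊢ (p2 ∨ p1)
      [Ax] p2 ⊢ p2

Result: YES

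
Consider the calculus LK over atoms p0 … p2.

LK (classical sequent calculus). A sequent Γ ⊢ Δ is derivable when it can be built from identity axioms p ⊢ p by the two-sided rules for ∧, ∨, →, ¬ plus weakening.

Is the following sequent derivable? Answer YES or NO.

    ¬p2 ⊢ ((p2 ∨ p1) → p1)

Derivation trace:
[¬L] ¬p2 ⊢ ((p2 ∨ p1) → p1)
  [→R]  ⊢ p2, ((p2 ∨ p1) → p1)
    [∨L] (p2 ∨ p1) ⊢ p1, p2
      [Ax] p2 ⊢ p2
      [Ax] p1 ⊢ p1

Result: YES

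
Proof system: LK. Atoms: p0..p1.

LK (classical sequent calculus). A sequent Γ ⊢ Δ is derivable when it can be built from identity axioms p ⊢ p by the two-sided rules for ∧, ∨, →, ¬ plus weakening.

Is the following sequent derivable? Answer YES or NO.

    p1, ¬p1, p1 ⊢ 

Derivation trace:
[WL] p1, ¬p1, p1 ⊢ 
  [¬L] p1, ¬p1 ⊢ 
    [Ax] p1 ⊢ p1

Result: YES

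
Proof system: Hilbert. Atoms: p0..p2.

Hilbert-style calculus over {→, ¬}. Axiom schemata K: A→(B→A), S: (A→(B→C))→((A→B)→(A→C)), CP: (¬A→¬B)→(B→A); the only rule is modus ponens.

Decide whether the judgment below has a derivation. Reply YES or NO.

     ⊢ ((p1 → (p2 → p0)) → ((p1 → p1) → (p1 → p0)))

Search for a countermodel by truth-table:
  v=000: Γ:[] Δ:[((p1 → (p2 → p0)) → ((p1 → p1) → (p1 → p0)))=T] refutes=False
  v=001: Γ:[] Δ:[((p1 → (p2 → p0)) → ((p1 → p1) → (p1 → p0)))=T] refutes=False
  v=010: Γ:[] Δ:[((p1 → (p2 → p0)) → ((p1 → p1) → (p1 → p0)))=F] refutes=True  ← countermodel

Result: NO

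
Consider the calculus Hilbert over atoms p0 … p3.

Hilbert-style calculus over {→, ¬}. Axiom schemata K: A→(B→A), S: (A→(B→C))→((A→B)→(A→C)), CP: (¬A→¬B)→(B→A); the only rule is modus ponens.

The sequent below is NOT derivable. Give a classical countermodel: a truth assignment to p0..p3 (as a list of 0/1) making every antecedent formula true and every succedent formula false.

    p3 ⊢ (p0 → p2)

Truth-table refutation:
  v=0000: Γ:[p3=F] Δ:[(p0 → p2)=T] refutes=False
  v=0001: Γ:[p3=T] Δ:[(p0 → p2)=T] refutes=False
  v=0010: Γ:[p3=F] Δ:[(p0 → p2)=T] refutes=False
  v=0011: Γ:[p3=T] Δ:[(p0 → p2)=T] refutes=False
  v=0100: Γ:[p3=F] Δ:[(p0 → p2)=T] refutes=False
  v=0101: Γ:[p3=T] Δ:[(p0 → p2)=T] refutes=False
  v=0110: Γ:[p3=F] Δ:[(p0 → p2)=T] refutes=False
  v=0111: Γ:[p3=T] Δ:[(p0 → p2)=T] refutes=False
  v=1000: Γ:[p3=F] Δ:[(p0 → p2)=F] refutes=False
  v=1001: Γ:[p3=T] Δ:[(p0 → p2)=F] refutes=True  ← countermodel

Result: [1, 0, 0, 1]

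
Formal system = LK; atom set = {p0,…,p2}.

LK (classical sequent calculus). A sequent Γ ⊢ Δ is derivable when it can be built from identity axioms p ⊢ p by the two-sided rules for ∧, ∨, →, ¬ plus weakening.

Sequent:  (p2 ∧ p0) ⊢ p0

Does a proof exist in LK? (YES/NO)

Proof tree:
[∧L] (p2 ∧ p0) ⊢ p0
  [WL] p0, p2 ⊢ p0
    [Ax] p0 ⊢ p0

Result: YES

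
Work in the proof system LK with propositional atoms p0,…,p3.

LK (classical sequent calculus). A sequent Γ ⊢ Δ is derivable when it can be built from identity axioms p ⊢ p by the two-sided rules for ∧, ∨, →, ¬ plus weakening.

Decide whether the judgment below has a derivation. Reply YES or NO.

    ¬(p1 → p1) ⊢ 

Derivation (root first):
[¬L] ¬(p1 → p1) ⊢ 
  [→R]  ⊢ (p1 → p1)
    [Ax] p1 ⊢ p1

Result: YES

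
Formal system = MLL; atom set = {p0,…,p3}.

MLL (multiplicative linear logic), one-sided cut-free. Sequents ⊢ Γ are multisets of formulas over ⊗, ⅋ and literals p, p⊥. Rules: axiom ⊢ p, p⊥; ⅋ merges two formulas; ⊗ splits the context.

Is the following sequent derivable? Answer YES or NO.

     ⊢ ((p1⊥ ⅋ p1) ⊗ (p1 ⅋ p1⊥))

Derivation (root first):
[⊗]  ⊢ ((p1⊥ ⅋ p1) ⊗ (p1 ⅋ p1⊥))
  [⅋]  ⊢ (p1⊥ ⅋ p1)
    [Ax]  ⊢ p1, p1⊥
  [⅋]  ⊢ (p1 ⅋ p1⊥)
    [Ax]  ⊢ p1, p1⊥

Result: YES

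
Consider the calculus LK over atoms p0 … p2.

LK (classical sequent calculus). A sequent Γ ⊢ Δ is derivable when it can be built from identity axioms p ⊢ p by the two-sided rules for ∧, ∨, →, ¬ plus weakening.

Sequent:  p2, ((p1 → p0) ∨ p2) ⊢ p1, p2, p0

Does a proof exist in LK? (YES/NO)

Derivation (root first):
[∨L] p2, ((p1 → p0) ∨ p2) ⊢ p1, p2, p0
  [→L] p2, (p1 → p0) ⊢ p2, p0
    [WR] p2 ⊢ p2, p1
      [Ax] p2 ⊢ p2
    [Ax] p0 ⊢ p0
  [WR] p2 ⊢ p2, p1
    [Ax] p2 ⊢ p2

Result: YES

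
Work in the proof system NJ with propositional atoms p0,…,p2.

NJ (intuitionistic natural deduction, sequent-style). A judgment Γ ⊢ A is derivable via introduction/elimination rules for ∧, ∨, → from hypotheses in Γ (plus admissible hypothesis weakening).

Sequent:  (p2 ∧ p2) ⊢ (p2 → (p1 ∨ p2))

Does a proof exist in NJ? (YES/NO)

Derivation (root first):
[Wk] (p2 ∧ p2) ⊢ (p2 → (p1 ∨ p2))
  [→I]  ⊢ (p2 → (p1 ∨ p2))
    [∨I₂] p2 ⊢ (p1 ∨ p2)
      [Ax] p2 ⊢ p2

Result: YES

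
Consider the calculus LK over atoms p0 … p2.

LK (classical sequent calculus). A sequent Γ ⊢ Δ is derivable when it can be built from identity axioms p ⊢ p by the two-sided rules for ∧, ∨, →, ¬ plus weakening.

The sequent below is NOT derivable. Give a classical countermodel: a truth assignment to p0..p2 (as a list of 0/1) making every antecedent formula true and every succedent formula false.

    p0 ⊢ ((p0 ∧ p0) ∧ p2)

Truth-table refutation:
  v=000: Γ:[p0=F] Δ:[((p0 ∧ p0) ∧ p2)=F] refutes=False
  v=001: Γ:[p0=F] Δ:[((p0 ∧ p0) ∧ p2)=F] refutes=False
  v=010: Γ:[p0=F] Δ:[((p0 ∧ p0) ∧ p2)=F] refutes=False
  v=011: Γ:[p0=F] Δ:[((p0 ∧ p0) ∧ p2)=F] refutes=False
  v=100: Γ:[p0=T] Δ:[((p0 ∧ p0) ∧ p2)=F] refutes=True  ← countermodel

Result: [1, 0, 0]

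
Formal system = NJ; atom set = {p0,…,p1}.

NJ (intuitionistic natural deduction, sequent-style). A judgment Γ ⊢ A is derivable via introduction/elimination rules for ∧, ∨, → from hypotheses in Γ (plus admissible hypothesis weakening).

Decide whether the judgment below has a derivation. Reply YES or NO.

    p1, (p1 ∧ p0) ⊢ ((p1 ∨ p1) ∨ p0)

Derivation (root first):
[Wk] p1, (p1 ∧ p0) ⊢ ((p1 ∨ p1) ∨ p0)
  [∨I₁] p1 ⊢ ((p1 ∨ p1) ∨ p0)
    [∨I₂] p1 ⊢ (p1 ∨ p1)
      [Ax] p1 ⊢ p1

Result: YES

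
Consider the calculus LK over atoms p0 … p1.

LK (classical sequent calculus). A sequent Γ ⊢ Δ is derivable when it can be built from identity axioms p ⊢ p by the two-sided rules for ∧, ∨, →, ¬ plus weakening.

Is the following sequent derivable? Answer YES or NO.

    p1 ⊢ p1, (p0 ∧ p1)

Derivation (root first):
[∧R] p1 ⊢ p1, (p0 ∧ p1)
  [WR] p1 ⊢ p1, p0
    [Ax] p1 ⊢ p1
  [Ax] p1 ⊢ p1

Result: YES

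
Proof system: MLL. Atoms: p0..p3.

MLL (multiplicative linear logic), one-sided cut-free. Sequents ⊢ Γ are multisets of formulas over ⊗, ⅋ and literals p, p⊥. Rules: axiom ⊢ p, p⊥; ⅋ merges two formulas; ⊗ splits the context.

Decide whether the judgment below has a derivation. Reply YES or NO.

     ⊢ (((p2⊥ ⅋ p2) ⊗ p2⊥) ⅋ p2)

Derivation (root first):
[⅋]  ⊢ (((p2⊥ ⅋ p2) ⊗ p2⊥) ⅋ p2)
  [⊗]  ⊢ p2, ((p2⊥ ⅋ p2) ⊗ p2⊥)
    [⅋]  ⊢ (p2⊥ ⅋ p2)
      [Ax]  ⊢ p2, p2⊥
    [Ax]  ⊢ p2, p2⊥

Result: YES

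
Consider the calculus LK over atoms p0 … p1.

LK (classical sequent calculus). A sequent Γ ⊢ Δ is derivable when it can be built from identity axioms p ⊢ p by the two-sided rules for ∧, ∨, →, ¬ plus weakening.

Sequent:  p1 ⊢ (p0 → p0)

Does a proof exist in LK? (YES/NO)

Derivation trace:
[→R] p1 ⊢ (p0 → p0)
  [WL] p0, p1 ⊢ p0
    [Ax] p0 ⊢ p0

Result: YES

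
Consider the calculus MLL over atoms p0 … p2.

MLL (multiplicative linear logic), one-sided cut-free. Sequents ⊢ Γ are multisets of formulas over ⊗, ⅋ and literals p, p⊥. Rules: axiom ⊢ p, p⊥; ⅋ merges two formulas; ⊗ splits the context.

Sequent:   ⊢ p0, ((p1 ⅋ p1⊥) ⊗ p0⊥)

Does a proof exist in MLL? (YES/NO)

Proof tree:
[⊗]  ⊢ p0, ((p1 ⅋ p1⊥) ⊗ p0⊥)
  [⅋]  ⊢ (p1 ⅋ p1⊥)
    [Ax]  ⊢ p1, p1⊥
  [Ax]  ⊢ p0, p0⊥

Result: YES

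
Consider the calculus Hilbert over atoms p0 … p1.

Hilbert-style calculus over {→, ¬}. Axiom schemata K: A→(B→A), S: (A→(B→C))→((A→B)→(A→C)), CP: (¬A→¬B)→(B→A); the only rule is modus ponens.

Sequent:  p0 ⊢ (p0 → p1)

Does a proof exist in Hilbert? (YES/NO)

Search for a countermodel by truth-table:
  v=00: Γ:[p0=F] Δ:[(p0 → p1)=T] refutes=False
  v=01: Γ:[p0=F] Δ:[(p0 → p1)=T] refutes=False
  v=10: Γ:[p0=T] Δ:[(p0 → p1)=F] refutes=True  ← countermodel

Result: NO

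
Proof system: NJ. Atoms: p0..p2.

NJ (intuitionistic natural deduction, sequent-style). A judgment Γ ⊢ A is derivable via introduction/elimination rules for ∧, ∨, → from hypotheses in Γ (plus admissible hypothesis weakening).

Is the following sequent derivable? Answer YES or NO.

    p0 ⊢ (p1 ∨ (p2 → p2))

Proof tree:
[Wk] p0 ⊢ (p1 ∨ (p2 → p2))
  [∨I₂]  ⊢ (p1 ∨ (p2 → p2))
    [→I]  ⊢ (p2 → p2)
      [Ax] p2 ⊢ p2

Result: YES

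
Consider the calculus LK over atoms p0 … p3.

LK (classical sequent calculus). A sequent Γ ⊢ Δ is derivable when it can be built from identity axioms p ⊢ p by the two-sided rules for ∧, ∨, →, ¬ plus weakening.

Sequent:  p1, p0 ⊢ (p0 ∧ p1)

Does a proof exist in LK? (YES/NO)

Derivation (root first):
[∧R] p1, p0 ⊢ (p0 ∧ p1)
  [WL] p0, p1 ⊢ p0
    [Ax] p0 ⊢ p0
  [Ax] p1 ⊢ p1

Result: YES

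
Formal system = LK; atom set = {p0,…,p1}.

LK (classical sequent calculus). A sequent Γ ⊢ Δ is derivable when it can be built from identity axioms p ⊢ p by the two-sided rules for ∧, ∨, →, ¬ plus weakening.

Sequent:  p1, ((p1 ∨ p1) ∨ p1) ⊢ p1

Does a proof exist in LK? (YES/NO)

Derivation trace:
[∨L] p1, ((p1 ∨ p1) ∨ p1) ⊢ p1
  [∨L] p1, (p1 ∨ p1) ⊢ p1
    [Ax] p1 ⊢ p1
    [WL] p1, p1 ⊢ p1
      [Ax] p1 ⊢ p1
  [WL] p1, p1 ⊢ p1
    [Ax] p1 ⊢ p1

Result: YES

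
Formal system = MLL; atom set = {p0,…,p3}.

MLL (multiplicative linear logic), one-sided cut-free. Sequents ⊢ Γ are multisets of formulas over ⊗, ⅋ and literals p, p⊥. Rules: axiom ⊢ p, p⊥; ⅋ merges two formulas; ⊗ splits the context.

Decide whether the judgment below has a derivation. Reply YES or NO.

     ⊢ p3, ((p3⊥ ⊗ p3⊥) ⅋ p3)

Derivation (root first):
[⅋]  ⊢ p3, ((p3⊥ ⊗ p3⊥) ⅋ p3)
  [⊗]  ⊢ p3, p3, (p3⊥ ⊗ p3⊥)
    [Ax]  ⊢ p3, p3⊥
    [Ax]  ⊢ p3, p3⊥

Result: YES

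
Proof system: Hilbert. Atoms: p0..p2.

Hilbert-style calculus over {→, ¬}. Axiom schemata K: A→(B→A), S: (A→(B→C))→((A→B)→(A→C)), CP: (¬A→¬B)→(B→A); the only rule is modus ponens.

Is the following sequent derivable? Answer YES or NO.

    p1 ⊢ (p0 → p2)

Search for a countermodel by truth-table:
  v=000: Γ:[p1=F] Δ:[(p0 → p2)=T] refutes=False
  v=001: Γ:[p1=F] Δ:[(p0 → p2)=T] refutes=False
  v=010: Γ:[p1=T] Δ:[(p0 → p2)=T] refutes=False
  v=011: Γ:[p1=T] Δ:[(p0 → p2)=T] refutes=False
  v=100: Γ:[p1=F] Δ:[(p0 → p2)=F] refutes=False
  v=101: Γ:[p1=F] Δ:[(p0 → p2)=T] refutes=False
  v=110: Γ:[p1=T] Δ:[(p0 → p2)=F] refutes=True  ← countermodel

Result: NO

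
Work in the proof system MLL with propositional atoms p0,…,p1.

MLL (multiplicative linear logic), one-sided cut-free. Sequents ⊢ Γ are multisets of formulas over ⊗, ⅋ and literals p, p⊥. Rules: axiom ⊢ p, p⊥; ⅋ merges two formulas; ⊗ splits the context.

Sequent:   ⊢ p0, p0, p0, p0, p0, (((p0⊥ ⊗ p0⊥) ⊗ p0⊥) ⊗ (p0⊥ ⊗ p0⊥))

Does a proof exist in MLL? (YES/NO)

Proof tree:
[⊗]  ⊢ p0, p0, p0, p0, p0, (((p0⊥ ⊗ p0⊥) ⊗ p0⊥) ⊗ (p0⊥ ⊗ p0⊥))
  [⊗]  ⊢ p0, p0, p0, ((p0⊥ ⊗ p0⊥) ⊗ p0⊥)
    [⊗]  ⊢ p0, p0, (p0⊥ ⊗ p0⊥)
      [Ax]  ⊢ p0, p0⊥
      [Ax]  ⊢ p0, p0⊥
    [Ax]  ⊢ p0, p0⊥
  [⊗]  ⊢ p0, p0, (p0⊥ ⊗ p0⊥)
    [Ax]  ⊢ p0, p0⊥
    [Ax]  ⊢ p0, p0⊥

Result: YES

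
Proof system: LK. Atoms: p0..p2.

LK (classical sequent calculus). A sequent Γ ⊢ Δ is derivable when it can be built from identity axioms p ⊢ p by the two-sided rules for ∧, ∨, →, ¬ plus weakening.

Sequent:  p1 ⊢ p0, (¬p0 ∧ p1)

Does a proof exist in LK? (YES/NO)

Proof tree:
[∧R] p1 ⊢ p0, (¬p0 ∧ p1)
  [¬R]  ⊢ p0, ¬p0
    [Ax] p0 ⊢ p0
  [Ax] p1 ⊢ p1

Result: YES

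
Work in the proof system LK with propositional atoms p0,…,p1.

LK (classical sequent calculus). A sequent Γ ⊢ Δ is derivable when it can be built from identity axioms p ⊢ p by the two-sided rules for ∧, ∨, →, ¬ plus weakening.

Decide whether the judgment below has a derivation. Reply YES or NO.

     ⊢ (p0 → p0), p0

Proof tree:
[WR]  ⊢ (p0 → p0), p0
  [→R]  ⊢ (p0 → p0)
    [Ax] p0 ⊢ p0

Result: YES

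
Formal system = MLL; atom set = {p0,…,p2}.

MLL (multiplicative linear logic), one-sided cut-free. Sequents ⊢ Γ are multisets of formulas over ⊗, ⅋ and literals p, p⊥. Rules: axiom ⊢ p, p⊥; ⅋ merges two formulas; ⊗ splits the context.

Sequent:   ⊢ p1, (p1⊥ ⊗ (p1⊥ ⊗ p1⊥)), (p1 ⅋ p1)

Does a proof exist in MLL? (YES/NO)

Derivation (root first):
[⅋]  ⊢ p1, (p1⊥ ⊗ (p1⊥ ⊗ p1⊥)), (p1 ⅋ p1)
  [⊗]  ⊢ p1, p1, p1, (p1⊥ ⊗ (p1⊥ ⊗ p1⊥))
    [Ax]  ⊢ p1, p1⊥
    [⊗]  ⊢ p1, p1, (p1⊥ ⊗ p1⊥)
      [Ax]  ⊢ p1, p1⊥
      [Ax]  ⊢ p1, p1⊥

Result: YES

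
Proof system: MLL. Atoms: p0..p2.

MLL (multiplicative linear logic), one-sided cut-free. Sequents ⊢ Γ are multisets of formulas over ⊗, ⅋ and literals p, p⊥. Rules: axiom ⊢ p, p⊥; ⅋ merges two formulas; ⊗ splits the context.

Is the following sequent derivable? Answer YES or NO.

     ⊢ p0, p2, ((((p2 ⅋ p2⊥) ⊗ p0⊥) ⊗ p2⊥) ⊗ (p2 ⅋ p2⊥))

Derivation trace:
[⊗]  ⊢ p0, p2, ((((p2 ⅋ p2⊥) ⊗ p0⊥) ⊗ p2⊥) ⊗ (p2 ⅋ p2⊥))
  [⊗]  ⊢ p0, p2, (((p2 ⅋ p2⊥) ⊗ p0⊥) ⊗ p2⊥)
    [⊗]  ⊢ p0, ((p2 ⅋ p2⊥) ⊗ p0⊥)
      [⅋]  ⊢ (p2 ⅋ p2⊥)
        [Ax]  ⊢ p2, p2⊥
      [Ax]  ⊢ p0, p0⊥
    [Ax]  ⊢ p2, p2⊥
  [⅋]  ⊢ (p2 ⅋ p2⊥)
    [Ax]  ⊢ p2, p2⊥

Result: YES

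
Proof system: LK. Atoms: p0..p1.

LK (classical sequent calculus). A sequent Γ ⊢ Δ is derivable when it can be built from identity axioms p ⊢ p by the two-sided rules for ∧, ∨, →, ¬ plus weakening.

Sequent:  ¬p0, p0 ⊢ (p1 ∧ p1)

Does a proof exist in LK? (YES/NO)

Proof tree:
[∧R] ¬p0, p0 ⊢ (p1 ∧ p1)
  [WR] p0, ¬p0 ⊢ p1
    [¬L] p0, ¬p0 ⊢ 
      [Ax] p0 ⊢ p0
  [WR] p0, ¬p0 ⊢ p1
    [¬L] p0, ¬p0 ⊢ 
      [Ax] p0 ⊢ p0

Result: YES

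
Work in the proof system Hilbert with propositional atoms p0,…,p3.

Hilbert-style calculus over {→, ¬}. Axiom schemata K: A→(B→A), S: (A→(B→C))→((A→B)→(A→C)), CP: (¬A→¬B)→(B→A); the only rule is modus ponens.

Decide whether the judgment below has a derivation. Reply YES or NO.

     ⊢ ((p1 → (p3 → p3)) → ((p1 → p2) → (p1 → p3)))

Enumerate valuations to refute Γ ⊢ Δ:
  v=0000: Γ:[] Δ:[((p1 → (p3 → p3)) → ((p1 → p2) → (p1 → p3)))=T] refutes=False
  v=0001: Γ:[] Δ:[((p1 → (p3 → p3)) → ((p1 → p2) → (p1 → p3)))=T] refutes=False
  v=0010: Γ:[] Δ:[((p1 → (p3 → p3)) → ((p1 → p2) → (p1 → p3)))=T] refutes=False
  v=0011: Γ:[] Δ:[((p1 → (p3 → p3)) → ((p1 → p2) → (p1 → p3)))=T] refutes=False
  v=0100: Γ:[] Δ:[((p1 → (p3 → p3)) → ((p1 → p2) → (p1 → p3)))=T] refutes=False
  v=0101: Γ:[] Δ:[((p1 → (p3 → p3)) → ((p1 → p2) → (p1 → p3)))=T] refutes=False
  v=0110: Γ:[] Δ:[((p1 → (p3 → p3)) → ((p1 → p2) → (p1 → p3)))=F] refutes=True  ← countermodel

Result: NO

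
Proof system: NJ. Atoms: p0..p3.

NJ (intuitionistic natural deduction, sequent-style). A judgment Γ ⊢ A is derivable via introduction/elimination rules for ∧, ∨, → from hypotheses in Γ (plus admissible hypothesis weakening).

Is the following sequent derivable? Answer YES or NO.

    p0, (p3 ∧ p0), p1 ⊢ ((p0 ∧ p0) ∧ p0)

Proof tree:
[Wk] p0, (p3 ∧ p0), p1 ⊢ ((p0 ∧ p0) ∧ p0)
  [Wk] p0, (p3 ∧ p0) ⊢ ((p0 ∧ p0) ∧ p0)
    [∧I] p0 ⊢ ((p0 ∧ p0) ∧ p0)
      [∧I] p0 ⊢ (p0 ∧ p0)
        [Ax] p0 ⊢ p0
        [Ax] p0 ⊢ p0
      [Ax] p0 ⊢ p0

Result: YES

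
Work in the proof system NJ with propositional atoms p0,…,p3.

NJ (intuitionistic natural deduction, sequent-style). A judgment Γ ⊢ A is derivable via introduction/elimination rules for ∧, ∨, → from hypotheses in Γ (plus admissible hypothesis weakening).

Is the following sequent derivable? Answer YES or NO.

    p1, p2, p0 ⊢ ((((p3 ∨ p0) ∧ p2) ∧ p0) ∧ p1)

Proof tree:
[∧I] p1, p2, p0 ⊢ ((((p3 ∨ p0) ∧ p2) ∧ p0) ∧ p1)
  [∧I] p2, p0 ⊢ (((p3 ∨ p0) ∧ p2) ∧ p0)
    [∧I] p2, p0 ⊢ ((p3 ∨ p0) ∧ p2)
      [∨I₂] p0 ⊢ (p3 ∨ p0)
        [Ax] p0 ⊢ p0
      [Ax] p2 ⊢ p2
    [Ax] p0 ⊢ p0
  [Ax] p1 ⊢ p1

Result: YES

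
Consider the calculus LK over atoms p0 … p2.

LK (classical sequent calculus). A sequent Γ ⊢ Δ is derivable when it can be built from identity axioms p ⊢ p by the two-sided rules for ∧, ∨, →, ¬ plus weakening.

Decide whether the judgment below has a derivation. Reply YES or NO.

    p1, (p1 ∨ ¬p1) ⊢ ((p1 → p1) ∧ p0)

Search for a countermodel by truth-table:
  v=000: Γ:[p1=F, (p1 ∨ ¬p1)=T] Δ:[((p1 → p1) ∧ p0)=F] refutes=False
  v=001: Γ:[p1=F, (p1 ∨ ¬p1)=T] Δ:[((p1 → p1) ∧ p0)=F] refutes=False
  v=010: Γ:[p1=T, (p1 ∨ ¬p1)=T] Δ:[((p1 → p1) ∧ p0)=F] refutes=True  ← countermodel

Result: NO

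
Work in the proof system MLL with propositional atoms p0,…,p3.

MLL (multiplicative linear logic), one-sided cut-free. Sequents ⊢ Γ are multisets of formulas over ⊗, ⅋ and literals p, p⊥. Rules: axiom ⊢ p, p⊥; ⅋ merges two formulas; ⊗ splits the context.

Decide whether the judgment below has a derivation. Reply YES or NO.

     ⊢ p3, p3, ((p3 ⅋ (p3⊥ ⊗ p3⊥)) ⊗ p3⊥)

Derivation (root first):
[⊗]  ⊢ p3, p3, ((p3 ⅋ (p3⊥ ⊗ p3⊥)) ⊗ p3⊥)
  [⅋]  ⊢ p3, (p3 ⅋ (p3⊥ ⊗ p3⊥))
    [⊗]  ⊢ p3, p3, (p3⊥ ⊗ p3⊥)
      [Ax]  ⊢ p3, p3⊥
      [Ax]  ⊢ p3, p3⊥
  [Ax]  ⊢ p3, p3⊥

Result: YES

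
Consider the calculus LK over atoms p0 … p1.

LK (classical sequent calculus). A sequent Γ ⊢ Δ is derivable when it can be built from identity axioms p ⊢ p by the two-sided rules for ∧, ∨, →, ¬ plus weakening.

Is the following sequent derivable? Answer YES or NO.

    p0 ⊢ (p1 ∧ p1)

Truth-table refutation:
  v=00: Γ:[p0=F] Δ:[(p1 ∧ p1)=F] refutes=False
  v=01: Γ:[p0=F] Δ:[(p1 ∧ p1)=T] refutes=False
  v=10: Γ:[p0=T] Δ:[(p1 ∧ p1)=F] refutes=True  ← countermodel

Result: NO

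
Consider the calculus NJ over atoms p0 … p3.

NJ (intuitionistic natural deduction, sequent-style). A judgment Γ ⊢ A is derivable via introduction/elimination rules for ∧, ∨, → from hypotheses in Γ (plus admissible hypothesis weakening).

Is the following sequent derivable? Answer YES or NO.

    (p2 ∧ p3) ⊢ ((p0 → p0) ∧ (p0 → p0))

Derivation (root first):
[∧I] (p2 ∧ p3) ⊢ ((p0 → p0) ∧ (p0 → p0))
  [→I] (p2 ∧ p3) ⊢ (p0 → p0)
    [Wk] p0, (p2 ∧ p3) ⊢ p0
      [Ax] p0 ⊢ p0
  [→I] (p2 ∧ p3) ⊢ (p0 → p0)
    [Wk] p0, (p2 ∧ p3) ⊢ p0
      [Ax] p0 ⊢ p0

Result: YES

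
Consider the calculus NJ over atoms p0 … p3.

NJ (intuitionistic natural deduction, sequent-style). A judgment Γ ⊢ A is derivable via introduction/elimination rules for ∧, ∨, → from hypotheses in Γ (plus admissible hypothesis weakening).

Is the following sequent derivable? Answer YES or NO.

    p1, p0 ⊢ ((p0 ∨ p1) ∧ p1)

Derivation (root first):
[∧I] p1, p0 ⊢ ((p0 ∨ p1) ∧ p1)
  [Wk] p1, p0 ⊢ (p0 ∨ p1)
    [∨I₂] p1 ⊢ (p0 ∨ p1)
      [Ax] p1 ⊢ p1
  [Ax] p1 ⊢ p1

Result: YES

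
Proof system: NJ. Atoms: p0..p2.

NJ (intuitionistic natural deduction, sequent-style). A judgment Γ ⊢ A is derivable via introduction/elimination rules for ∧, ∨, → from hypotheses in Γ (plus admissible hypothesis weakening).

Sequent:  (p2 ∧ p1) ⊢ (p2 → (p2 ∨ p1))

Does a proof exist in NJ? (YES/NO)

Derivation (root first):
[→I] (p2 ∧ p1) ⊢ (p2 → (p2 ∨ p1))
  [Wk] p2, (p2 ∧ p1) ⊢ (p2 ∨ p1)
    [∨I₁] p2 ⊢ (p2 ∨ p1)
      [Ax] p2 ⊢ p2

Result: YES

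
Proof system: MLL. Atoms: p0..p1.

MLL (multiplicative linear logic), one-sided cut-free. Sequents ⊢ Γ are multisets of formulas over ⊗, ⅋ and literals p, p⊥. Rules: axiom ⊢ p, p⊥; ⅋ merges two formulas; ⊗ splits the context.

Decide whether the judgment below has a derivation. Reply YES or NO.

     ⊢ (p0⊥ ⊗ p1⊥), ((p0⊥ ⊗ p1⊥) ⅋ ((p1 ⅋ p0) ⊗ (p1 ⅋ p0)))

Proof tree:
[⅋]  ⊢ (p0⊥ ⊗ p1⊥), ((p0⊥ ⊗ p1⊥) ⅋ ((p1 ⅋ p0) ⊗ (p1 ⅋ p0)))
  [⊗]  ⊢ (p0⊥ ⊗ p1⊥), (p0⊥ ⊗ p1⊥), ((p1 ⅋ p0) ⊗ (p1 ⅋ p0))
    [⅋]  ⊢ (p0⊥ ⊗ p1⊥), (p1 ⅋ p0)
      [⊗]  ⊢ p0, p1, (p0⊥ ⊗ p1⊥)
        [Ax]  ⊢ p0, p0⊥
        [Ax]  ⊢ p1, p1⊥
    [⅋]  ⊢ (p0⊥ ⊗ p1⊥), (p1 ⅋ p0)
      [⊗]  ⊢ p0, p1, (p0⊥ ⊗ p1⊥)
        [Ax]  ⊢ p0, p0⊥
        [Ax]  ⊢ p1, p1⊥

Result: YES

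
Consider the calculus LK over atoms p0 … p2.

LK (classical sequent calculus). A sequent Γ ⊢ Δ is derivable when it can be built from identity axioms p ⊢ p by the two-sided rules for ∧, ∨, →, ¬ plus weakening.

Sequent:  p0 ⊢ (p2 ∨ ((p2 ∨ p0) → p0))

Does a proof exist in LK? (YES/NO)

Derivation trace:
[∨R] p0 ⊢ (p2 ∨ ((p2 ∨ p0) → p0))
  [WL] p0 ⊢ p2, ((p2 ∨ p0) → p0)
    [→R]  ⊢ p2, ((p2 ∨ p0) → p0)
      [∨L] (p2 ∨ p0) ⊢ p2, p0
        [Ax] p2 ⊢ p2
        [Ax] p0 ⊢ p0

Result: YES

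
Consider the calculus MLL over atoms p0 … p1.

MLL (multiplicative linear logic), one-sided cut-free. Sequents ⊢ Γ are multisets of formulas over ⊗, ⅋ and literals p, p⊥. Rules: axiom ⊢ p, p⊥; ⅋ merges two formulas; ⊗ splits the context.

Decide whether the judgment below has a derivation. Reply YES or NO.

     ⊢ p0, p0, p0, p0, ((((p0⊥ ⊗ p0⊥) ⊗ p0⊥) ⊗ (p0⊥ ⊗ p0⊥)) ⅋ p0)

Proof tree:
[⅋]  ⊢ p0, p0, p0, p0, ((((p0⊥ ⊗ p0⊥) ⊗ p0⊥) ⊗ (p0⊥ ⊗ p0⊥)) ⅋ p0)
  [⊗]  ⊢ p0, p0, p0, p0, p0, (((p0⊥ ⊗ p0⊥) ⊗ p0⊥) ⊗ (p0⊥ ⊗ p0⊥))
    [⊗]  ⊢ p0, p0, p0, ((p0⊥ ⊗ p0⊥) ⊗ p0⊥)
      [⊗]  ⊢ p0, p0, (p0⊥ ⊗ p0⊥)
        [Ax]  ⊢ p0, p0⊥
        [Ax]  ⊢ p0, p0⊥
      [Ax]  ⊢ p0, p0⊥
    [⊗]  ⊢ p0, p0, (p0⊥ ⊗ p0⊥)
      [Ax]  ⊢ p0, p0⊥
      [Ax]  ⊢ p0, p0⊥

Result: YES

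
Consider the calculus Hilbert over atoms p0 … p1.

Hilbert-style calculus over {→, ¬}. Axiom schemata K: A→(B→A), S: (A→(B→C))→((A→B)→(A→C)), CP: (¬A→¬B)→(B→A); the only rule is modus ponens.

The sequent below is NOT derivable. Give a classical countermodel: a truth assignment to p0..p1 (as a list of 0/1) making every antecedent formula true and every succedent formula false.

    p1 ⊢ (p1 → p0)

Truth-table refutation:
  v=00: Γ:[p1=F] Δ:[(p1 → p0)=T] refutes=False
  v=01: Γ:[p1=T] Δ:[(p1 → p0)=F] refutes=True  ← countermodel

Result: [0, 1]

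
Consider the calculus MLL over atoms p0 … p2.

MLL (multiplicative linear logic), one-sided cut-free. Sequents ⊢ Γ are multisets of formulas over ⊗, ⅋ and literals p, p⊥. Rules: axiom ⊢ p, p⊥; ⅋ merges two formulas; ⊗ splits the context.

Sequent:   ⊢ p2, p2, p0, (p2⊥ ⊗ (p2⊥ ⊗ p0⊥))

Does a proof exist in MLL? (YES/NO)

Derivation (root first):
[⊗]  ⊢ p2, p2, p0, (p2⊥ ⊗ (p2⊥ ⊗ p0⊥))
  [Ax]  ⊢ p2, p2⊥
  [⊗]  ⊢ p2, p0, (p2⊥ ⊗ p0⊥)
    [Ax]  ⊢ p2, p2⊥
    [Ax]  ⊢ p0, p0⊥

Result: YES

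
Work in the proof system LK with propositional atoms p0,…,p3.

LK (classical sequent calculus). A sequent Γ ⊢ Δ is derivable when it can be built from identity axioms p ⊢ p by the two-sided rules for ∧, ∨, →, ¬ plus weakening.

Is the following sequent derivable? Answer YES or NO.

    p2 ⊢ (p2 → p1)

Truth-table refutation:
  v=0000: Γ:[p2=F] Δ:[(p2 → p1)=T] refutes=False
  v=0001: Γ:[p2=F] Δ:[(p2 → p1)=T] refutes=False
  v=0010: Γ:[p2=T] Δ:[(p2 → p1)=F] refutes=True  ← countermodel

Result: NO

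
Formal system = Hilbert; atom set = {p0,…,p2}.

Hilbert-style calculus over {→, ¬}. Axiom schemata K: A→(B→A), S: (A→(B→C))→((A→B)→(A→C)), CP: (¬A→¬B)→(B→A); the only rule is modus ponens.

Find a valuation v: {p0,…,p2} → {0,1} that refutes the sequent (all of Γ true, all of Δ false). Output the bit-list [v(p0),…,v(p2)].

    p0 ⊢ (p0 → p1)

Truth-table refutation:
  v=000: Γ:[p0=F] Δ:[(p0 → p1)=T] refutes=False
  v=001: Γ:[p0=F] Δ:[(p0 → p1)=T] refutes=False
  v=010: Γ:[p0=F] Δ:[(p0 → p1)=T] refutes=False
  v=011: Γ:[p0=F] Δ:[(p0 → p1)=T] refutes=False
  v=100: Γ:[p0=T] Δ:[(p0 → p1)=F] refutes=True  ← countermodel

Result: [1, 0, 0]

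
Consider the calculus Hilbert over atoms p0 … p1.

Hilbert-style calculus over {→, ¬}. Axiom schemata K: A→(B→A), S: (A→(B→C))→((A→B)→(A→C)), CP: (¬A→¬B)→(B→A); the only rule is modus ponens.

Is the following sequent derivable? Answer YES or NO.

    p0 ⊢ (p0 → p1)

Search for a countermodel by truth-table:
  v=00: Γ:[p0=F] Δ:[(p0 → p1)=T] refutes=False
  v=01: Γ:[p0=F] Δ:[(p0 → p1)=T] refutes=False
  v=10: Γ:[p0=T] Δ:[(p0 → p1)=F] refutes=True  ← countermodel

Result: NO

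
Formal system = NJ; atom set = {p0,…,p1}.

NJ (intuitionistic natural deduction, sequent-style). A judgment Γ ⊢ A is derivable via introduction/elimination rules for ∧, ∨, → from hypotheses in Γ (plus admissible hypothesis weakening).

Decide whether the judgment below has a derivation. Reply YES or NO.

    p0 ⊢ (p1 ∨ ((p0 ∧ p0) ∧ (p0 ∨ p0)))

Proof tree:
[∨I₂] p0 ⊢ (p1 ∨ ((p0 ∧ p0) ∧ (p0 ∨ p0)))
  [∧I] p0 ⊢ ((p0 ∧ p0) ∧ (p0 ∨ p0))
    [∧I] p0 ⊢ (p0 ∧ p0)
      [Ax] p0 ⊢ p0
      [Ax] p0 ⊢ p0
    [∨I₁] p0 ⊢ (p0 ∨ p0)
      [Ax] p0 ⊢ p0

Result: YES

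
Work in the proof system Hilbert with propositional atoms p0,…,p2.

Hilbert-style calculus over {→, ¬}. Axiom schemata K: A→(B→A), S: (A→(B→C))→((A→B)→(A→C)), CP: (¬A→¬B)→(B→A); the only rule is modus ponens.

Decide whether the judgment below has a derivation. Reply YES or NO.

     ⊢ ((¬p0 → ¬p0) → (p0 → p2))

Enumerate valuations to refute Γ ⊢ Δ:
  v=000: Γ:[] Δ:[((¬p0 → ¬p0) → (p0 → p2))=T] refutes=False
  v=001: Γ:[] Δ:[((¬p0 → ¬p0) → (p0 → p2))=T] refutes=False
  v=010: Γ:[] Δ:[((¬p0 → ¬p0) → (p0 → p2))=T] refutes=False
  v=011: Γ:[] Δ:[((¬p0 → ¬p0) → (p0 → p2))=T] refutes=False
  v=100: Γ:[] Δ:[((¬p0 → ¬p0) → (p0 → p2))=F] refutes=True  ← countermodel

Result: NO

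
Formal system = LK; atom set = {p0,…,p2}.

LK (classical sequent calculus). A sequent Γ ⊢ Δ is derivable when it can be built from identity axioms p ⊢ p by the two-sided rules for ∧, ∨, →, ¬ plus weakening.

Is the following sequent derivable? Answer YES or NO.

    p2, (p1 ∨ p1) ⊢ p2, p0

Derivation trace:
[WR] p2, (p1 ∨ p1) ⊢ p2, p0
  [∨L] p2, (p1 ∨ p1) ⊢ p2
    [WL] p2, p1 ⊢ p2
      [Ax] p2 ⊢ p2
    [WL] p2, p1 ⊢ p2
      [Ax] p2 ⊢ p2

Result: YES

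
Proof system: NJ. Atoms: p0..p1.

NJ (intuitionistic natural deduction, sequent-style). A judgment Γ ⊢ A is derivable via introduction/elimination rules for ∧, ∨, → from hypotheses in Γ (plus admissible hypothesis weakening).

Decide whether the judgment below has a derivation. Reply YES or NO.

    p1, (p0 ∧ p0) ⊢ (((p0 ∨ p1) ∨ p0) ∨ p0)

Derivation trace:
[Wk] p1, (p0 ∧ p0) ⊢ (((p0 ∨ p1) ∨ p0) ∨ p0)
  [∨I₁] p1 ⊢ (((p0 ∨ p1) ∨ p0) ∨ p0)
    [∨I₁] p1 ⊢ ((p0 ∨ p1) ∨ p0)
      [∨I₂] p1 ⊢ (p0 ∨ p1)
        [Ax] p1 ⊢ p1

Result: YES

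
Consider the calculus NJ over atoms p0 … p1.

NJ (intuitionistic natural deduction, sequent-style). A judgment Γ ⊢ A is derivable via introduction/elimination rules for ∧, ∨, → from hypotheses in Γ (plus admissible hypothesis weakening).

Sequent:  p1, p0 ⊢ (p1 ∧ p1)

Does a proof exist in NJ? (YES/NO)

Derivation trace:
[Wk] p1, p0 ⊢ (p1 ∧ p1)
  [∧I] p1 ⊢ (p1 ∧ p1)
    [Ax] p1 ⊢ p1
    [Ax] p1 ⊢ p1

Result: YES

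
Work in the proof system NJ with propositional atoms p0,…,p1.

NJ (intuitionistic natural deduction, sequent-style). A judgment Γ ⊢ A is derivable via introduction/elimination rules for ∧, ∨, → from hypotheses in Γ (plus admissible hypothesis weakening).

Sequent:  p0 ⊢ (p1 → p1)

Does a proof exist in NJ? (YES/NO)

Derivation (root first):
[Wk] p0 ⊢ (p1 → p1)
  [→I]  ⊢ (p1 → p1)
    [Ax] p1 ⊢ p1

Result: YES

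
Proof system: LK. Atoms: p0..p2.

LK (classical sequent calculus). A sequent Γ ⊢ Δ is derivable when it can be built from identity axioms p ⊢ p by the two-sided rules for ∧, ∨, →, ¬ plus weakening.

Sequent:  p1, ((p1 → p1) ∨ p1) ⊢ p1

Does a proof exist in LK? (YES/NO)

Derivation trace:
[∨L] p1, ((p1 → p1) ∨ p1) ⊢ p1
  [→L] p1, (p1 → p1) ⊢ p1
    [Ax] p1 ⊢ p1
    [Ax] p1 ⊢ p1
  [Ax] p1 ⊢ p1

Result: YES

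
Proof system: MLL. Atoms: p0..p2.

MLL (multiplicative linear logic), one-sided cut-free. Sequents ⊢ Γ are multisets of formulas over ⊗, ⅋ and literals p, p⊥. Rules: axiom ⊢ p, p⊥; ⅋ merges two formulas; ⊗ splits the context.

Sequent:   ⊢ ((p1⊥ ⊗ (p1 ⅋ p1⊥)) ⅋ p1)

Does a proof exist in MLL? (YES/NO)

Proof tree:
[⅋]  ⊢ ((p1⊥ ⊗ (p1 ⅋ p1⊥)) ⅋ p1)
  [⊗]  ⊢ p1, (p1⊥ ⊗ (p1 ⅋ p1⊥))
    [Ax]  ⊢ p1, p1⊥
    [⅋]  ⊢ (p1 ⅋ p1⊥)
      [Ax]  ⊢ p1, p1⊥

Result: YES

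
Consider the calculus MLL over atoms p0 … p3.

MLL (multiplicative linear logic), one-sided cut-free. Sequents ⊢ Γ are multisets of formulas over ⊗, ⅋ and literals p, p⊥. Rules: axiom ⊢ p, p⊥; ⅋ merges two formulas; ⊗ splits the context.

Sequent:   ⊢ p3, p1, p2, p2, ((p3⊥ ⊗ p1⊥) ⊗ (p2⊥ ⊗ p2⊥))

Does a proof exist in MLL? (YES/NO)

Derivation (root first):
[⊗]  ⊢ p3, p1, p2, p2, ((p3⊥ ⊗ p1⊥) ⊗ (p2⊥ ⊗ p2⊥))
  [⊗]  ⊢ p3, p1, (p3⊥ ⊗ p1⊥)
    [Ax]  ⊢ p3, p3⊥
    [Ax]  ⊢ p1, p1⊥
  [⊗]  ⊢ p2, p2, (p2⊥ ⊗ p2⊥)
    [Ax]  ⊢ p2, p2⊥
    [Ax]  ⊢ p2, p2⊥

Result: YES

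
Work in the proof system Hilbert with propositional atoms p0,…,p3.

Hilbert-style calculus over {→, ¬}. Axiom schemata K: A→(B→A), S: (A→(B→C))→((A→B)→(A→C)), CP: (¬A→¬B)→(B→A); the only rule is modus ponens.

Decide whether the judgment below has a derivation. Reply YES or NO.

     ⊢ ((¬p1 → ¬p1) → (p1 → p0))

Enumerate valuations to refute Γ ⊢ Δ:
  v=0000: Γ:[] Δ:[((¬p1 → ¬p1) → (p1 → p0))=T] refutes=False
  v=0001: Γ:[] Δ:[((¬p1 → ¬p1) → (p1 → p0))=T] refutes=False
  v=0010: Γ:[] Δ:[((¬p1 → ¬p1) → (p1 → p0))=T] refutes=False
  v=0011: Γ:[] Δ:[((¬p1 → ¬p1) → (p1 → p0))=T] refutes=False
  v=0100: Γ:[] Δ:[((¬p1 → ¬p1) → (p1 → p0))=F] refutes=True  ← countermodel

Result: NO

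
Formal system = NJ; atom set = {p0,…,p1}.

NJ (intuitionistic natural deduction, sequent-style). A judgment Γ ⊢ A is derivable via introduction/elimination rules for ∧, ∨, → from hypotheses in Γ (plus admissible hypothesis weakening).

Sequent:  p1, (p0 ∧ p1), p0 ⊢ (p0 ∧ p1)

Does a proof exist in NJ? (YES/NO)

Derivation trace:
[∧I] p1, (p0 ∧ p1), p0 ⊢ (p0 ∧ p1)
  [Ax] p0 ⊢ p0
  [Wk] p1, (p0 ∧ p1) ⊢ p1
    [Ax] p1 ⊢ p1

Result: YES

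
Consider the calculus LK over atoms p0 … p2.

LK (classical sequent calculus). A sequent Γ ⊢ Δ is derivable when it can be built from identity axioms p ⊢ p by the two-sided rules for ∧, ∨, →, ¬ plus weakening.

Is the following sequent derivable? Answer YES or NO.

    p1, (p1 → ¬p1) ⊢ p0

Derivation (root first):
[WR] p1, (p1 → ¬p1) ⊢ p0
  [→L] p1, (p1 → ¬p1) ⊢ 
    [Ax] p1 ⊢ p1
    [¬L] p1, ¬p1 ⊢ 
      [Ax] p1 ⊢ p1

Result: YES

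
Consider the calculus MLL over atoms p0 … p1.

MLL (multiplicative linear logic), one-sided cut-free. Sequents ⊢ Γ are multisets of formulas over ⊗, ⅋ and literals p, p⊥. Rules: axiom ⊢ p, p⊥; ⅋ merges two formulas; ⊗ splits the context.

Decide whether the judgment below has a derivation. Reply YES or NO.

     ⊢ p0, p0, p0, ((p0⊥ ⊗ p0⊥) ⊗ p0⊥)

Derivation trace:
[⊗]  ⊢ p0, p0, p0, ((p0⊥ ⊗ p0⊥) ⊗ p0⊥)
  [⊗]  ⊢ p0, p0, (p0⊥ ⊗ p0⊥)
    [Ax]  ⊢ p0, p0⊥
    [Ax]  ⊢ p0, p0⊥
  [Ax]  ⊢ p0, p0⊥

Result: YES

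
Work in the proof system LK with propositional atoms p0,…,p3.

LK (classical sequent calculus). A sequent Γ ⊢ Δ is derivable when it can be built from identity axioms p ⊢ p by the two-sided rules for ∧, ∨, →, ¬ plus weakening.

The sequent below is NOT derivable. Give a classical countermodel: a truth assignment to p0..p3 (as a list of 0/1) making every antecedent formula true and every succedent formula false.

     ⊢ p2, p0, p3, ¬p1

Truth-table refutation:
  v=0000: Γ:[] Δ:[p2=F, p0=F, p3=F, ¬p1=T] refutes=False
  v=0001: Γ:[] Δ:[p2=F, p0=F, p3=T, ¬p1=T] refutes=False
  v=0010: Γ:[] Δ:[p2=T, p0=F, p3=F, ¬p1=T] refutes=False
  v=0011: Γ:[] Δ:[p2=T, p0=F, p3=T, ¬p1=T] refutes=False
  v=0100: Γ:[] Δ:[p2=F, p0=F, p3=F, ¬p1=F] refutes=True  ← countermodel

Result: [0, 1, 0, 0]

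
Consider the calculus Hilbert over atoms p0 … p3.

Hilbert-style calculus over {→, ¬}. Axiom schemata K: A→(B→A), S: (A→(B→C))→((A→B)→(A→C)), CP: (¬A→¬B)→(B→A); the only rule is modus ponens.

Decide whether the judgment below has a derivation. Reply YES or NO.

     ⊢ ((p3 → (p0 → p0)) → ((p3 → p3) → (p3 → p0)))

Search for a countermodel by truth-table:
  v=0000: Γ:[] Δ:[((p3 → (p0 → p0)) → ((p3 → p3) → (p3 → p0)))=T] refutes=False
  v=0001: Γ:[] Δ:[((p3 → (p0 → p0)) → ((p3 → p3) → (p3 → p0)))=F] refutes=True  ← countermodel

Result: NO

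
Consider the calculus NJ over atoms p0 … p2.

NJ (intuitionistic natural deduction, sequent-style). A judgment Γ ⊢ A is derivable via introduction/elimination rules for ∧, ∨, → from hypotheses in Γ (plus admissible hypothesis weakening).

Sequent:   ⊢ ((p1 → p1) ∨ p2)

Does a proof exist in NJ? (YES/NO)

Derivation (root first):
[∨I₁]  ⊢ ((p1 → p1) ∨ p2)
  [→I]  ⊢ (p1 → p1)
    [Ax] p1 ⊢ p1

Result: YES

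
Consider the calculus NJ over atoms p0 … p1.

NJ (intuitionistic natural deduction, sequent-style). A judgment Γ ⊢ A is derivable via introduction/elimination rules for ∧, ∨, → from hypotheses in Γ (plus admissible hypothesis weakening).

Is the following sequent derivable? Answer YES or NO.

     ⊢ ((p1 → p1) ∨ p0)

Proof tree:
[∨I₁]  ⊢ ((p1 → p1) ∨ p0)
  [→I]  ⊢ (p1 → p1)
    [Ax] p1 ⊢ p1

Result: YES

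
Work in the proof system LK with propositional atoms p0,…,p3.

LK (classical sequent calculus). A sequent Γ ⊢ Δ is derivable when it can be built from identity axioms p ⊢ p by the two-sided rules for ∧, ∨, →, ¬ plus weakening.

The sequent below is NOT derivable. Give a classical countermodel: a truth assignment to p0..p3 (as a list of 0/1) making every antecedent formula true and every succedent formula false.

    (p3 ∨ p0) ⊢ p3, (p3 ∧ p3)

Enumerate valuations to refute Γ ⊢ Δ:
  v=0000: Γ:[(p3 ∨ p0)=F] Δ:[p3=F, (p3 ∧ p3)=F] refutes=False
  v=0001: Γ:[(p3 ∨ p0)=T] Δ:[p3=T, (p3 ∧ p3)=T] refutes=False
  v=0010: Γ:[(p3 ∨ p0)=F] Δ:[p3=F, (p3 ∧ p3)=F] refutes=False
  v=0011: Γ:[(p3 ∨ p0)=T] Δ:[p3=T, (p3 ∧ p3)=T] refutes=False
  v=0100: Γ:[(p3 ∨ p0)=F] Δ:[p3=F, (p3 ∧ p3)=F] refutes=False
  v=0101: Γ:[(p3 ∨ p0)=T] Δ:[p3=T, (p3 ∧ p3)=T] refutes=False
  v=0110: Γ:[(p3 ∨ p0)=F] Δ:[p3=F, (p3 ∧ p3)=F] refutes=False
  v=0111: Γ:[(p3 ∨ p0)=T] Δ:[p3=T, (p3 ∧ p3)=T] refutes=False
  v=1000: Γ:[(p3 ∨ p0)=T] Δ:[p3=F, (p3 ∧ p3)=F] refutes=True  ← countermodel

Result: [1, 0, 0, 0]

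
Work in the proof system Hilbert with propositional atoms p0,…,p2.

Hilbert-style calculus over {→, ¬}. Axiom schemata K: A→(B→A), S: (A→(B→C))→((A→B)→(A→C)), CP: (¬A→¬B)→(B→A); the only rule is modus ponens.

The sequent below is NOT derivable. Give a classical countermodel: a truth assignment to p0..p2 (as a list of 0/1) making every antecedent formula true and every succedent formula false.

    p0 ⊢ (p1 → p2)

Truth-table refutation:
  v=000: Γ:[p0=F] Δ:[(p1 → p2)=T] refutes=False
  v=001: Γ:[p0=F] Δ:[(p1 → p2)=T] refutes=False
  v=010: Γ:[p0=F] Δ:[(p1 → p2)=F] refutes=False
  v=011: Γ:[p0=F] Δ:[(p1 → p2)=T] refutes=False
  v=100: Γ:[p0=T] Δ:[(p1 → p2)=T] refutes=False
  v=101: Γ:[p0=T] Δ:[(p1 → p2)=T] refutes=False
  v=110: Γ:[p0=T] Δ:[(p1 → p2)=F] refutes=True  ← countermodel

Result: [1, 1, 0]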